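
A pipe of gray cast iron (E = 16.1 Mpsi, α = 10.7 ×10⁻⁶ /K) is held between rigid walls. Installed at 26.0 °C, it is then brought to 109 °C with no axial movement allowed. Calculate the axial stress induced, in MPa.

98.6 MPa

E = 16.1 Mpsi = 111.0 GPa.
ΔT = 83.00 K. Constrained thermal stress σ = E·α·ΔT = 111.0×10³ MPa × 10.7×10⁻⁶ × 83.00 = 98.6 MPa (compressive).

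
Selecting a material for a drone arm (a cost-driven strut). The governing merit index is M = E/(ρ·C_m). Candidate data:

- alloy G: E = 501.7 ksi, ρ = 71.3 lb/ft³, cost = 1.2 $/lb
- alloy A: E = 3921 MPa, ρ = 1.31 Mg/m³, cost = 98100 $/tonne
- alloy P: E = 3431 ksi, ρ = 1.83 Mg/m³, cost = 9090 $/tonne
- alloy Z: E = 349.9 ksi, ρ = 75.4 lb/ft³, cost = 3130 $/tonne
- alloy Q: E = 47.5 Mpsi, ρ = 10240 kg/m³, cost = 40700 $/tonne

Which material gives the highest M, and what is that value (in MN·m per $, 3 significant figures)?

alloy P, M = 1.42 MN·m per $

Convert each candidate to consistent units, then evaluate M:
  alloy G: E = 3.459 GPa, ρ = 1142 kg/m³, cost = 2.646 $/kg
  alloy A: E = 3.921 GPa, ρ = 1310 kg/m³, cost = 98.10 $/kg
  alloy P: E = 23.66 GPa, ρ = 1830 kg/m³, cost = 9.090 $/kg
  alloy Z: E = 2.412 GPa, ρ = 1208 kg/m³, cost = 3.130 $/kg
  alloy Q: E = 327.5 GPa, ρ = 10240 kg/m³, cost = 40.70 $/kg
  alloy P: M = 1.42 MN·m per $
  alloy G: M = 1.14 MN·m per $
  alloy Q: M = 0.786 MN·m per $
  alloy Z: M = 0.638 MN·m per $
  alloy A: M = 0.0305 MN·m per $
Highest index: alloy P.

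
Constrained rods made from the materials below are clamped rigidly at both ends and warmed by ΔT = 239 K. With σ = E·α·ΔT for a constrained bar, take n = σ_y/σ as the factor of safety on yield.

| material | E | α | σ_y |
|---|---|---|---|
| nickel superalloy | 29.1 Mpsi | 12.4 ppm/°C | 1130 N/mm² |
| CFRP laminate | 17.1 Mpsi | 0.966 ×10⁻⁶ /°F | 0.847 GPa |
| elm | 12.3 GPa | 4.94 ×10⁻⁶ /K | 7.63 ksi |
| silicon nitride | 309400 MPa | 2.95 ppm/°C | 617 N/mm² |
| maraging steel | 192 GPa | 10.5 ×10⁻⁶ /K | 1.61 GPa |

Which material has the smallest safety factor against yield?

nickel superalloy

Per material, after unit conversion:
  nickel superalloy: E = 200.6, α = 12.4, σ_y = 1130 → σ = 595 MPa, n = 1.90
  CFRP laminate: E = 117.9, α = 1.74, σ_y = 847.0 → σ = 49.0 MPa, n = 17.3
  elm: E = 12.30, α = 4.94, σ_y = 52.61 → σ = 14.5 MPa, n = 3.62
  silicon nitride: E = 309.4, α = 2.95, σ_y = 617.0 → σ = 218 MPa, n = 2.83
  maraging steel: E = 192.0, α = 10.5, σ_y = 1610 → σ = 482 MPa, n = 3.34
Smallest n: nickel superalloy with n = 1.90.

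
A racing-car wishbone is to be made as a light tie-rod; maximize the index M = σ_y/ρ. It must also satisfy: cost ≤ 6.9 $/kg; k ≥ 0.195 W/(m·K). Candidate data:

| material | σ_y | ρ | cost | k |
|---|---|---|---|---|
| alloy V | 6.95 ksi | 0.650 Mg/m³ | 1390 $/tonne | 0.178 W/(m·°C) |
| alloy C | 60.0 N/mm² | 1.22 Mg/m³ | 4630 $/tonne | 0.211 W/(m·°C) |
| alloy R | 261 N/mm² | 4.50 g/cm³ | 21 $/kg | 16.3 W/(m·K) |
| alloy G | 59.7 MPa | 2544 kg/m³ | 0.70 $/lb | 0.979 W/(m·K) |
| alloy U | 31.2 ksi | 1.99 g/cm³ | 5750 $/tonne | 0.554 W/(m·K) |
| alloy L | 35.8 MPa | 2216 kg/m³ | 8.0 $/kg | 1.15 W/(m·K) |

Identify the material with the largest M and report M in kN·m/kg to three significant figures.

Screen on constraints: cost ≤ 6.9 $/kg; k ≥ 0.195 W/(m·K). Survivors: alloy C, alloy G, alloy U.
After converting to SI:
  alloy C: σ_y = 60.00 MPa, ρ = 1220 kg/m³
  alloy G: σ_y = 59.70 MPa, ρ = 2544 kg/m³
  alloy U: σ_y = 215.1 MPa, ρ = 1990 kg/m³
  alloy U: M = 108 kN·m/kg
  alloy C: M = 49.2 kN·m/kg
  alloy G: M = 23.5 kN·m/kg
Highest index: alloy U.

alloy U, M = 108 kN·m/kg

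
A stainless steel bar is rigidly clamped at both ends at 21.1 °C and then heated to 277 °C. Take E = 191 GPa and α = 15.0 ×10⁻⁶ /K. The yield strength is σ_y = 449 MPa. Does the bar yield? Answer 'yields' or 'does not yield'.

yields

ΔT = 255.9 K. Constrained thermal stress σ = E·α·ΔT = 191.0×10³ MPa × 15.0×10⁻⁶ × 255.9 = 733 MPa (compressive).
Compare to σ_y = 449 MPa: σ ≥ σ_y, so it yields.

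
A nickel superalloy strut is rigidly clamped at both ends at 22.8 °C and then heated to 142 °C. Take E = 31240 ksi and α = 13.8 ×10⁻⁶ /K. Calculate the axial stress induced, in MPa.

354 MPa

E = 31240 ksi = 215.4 GPa.
ΔT = 119.2 K. Constrained thermal stress σ = E·α·ΔT = 215.4×10³ MPa × 13.8×10⁻⁶ × 119.2 = 354 MPa (compressive).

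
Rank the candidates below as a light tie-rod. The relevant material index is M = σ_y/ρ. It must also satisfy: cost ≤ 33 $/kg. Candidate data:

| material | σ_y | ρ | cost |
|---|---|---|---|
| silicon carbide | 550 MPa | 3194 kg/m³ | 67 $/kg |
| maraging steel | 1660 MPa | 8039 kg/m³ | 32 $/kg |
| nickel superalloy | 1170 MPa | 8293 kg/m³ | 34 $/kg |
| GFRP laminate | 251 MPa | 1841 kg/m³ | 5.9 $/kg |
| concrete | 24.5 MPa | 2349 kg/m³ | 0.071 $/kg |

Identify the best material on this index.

maraging steel

Screen on constraints: cost ≤ 33 $/kg. Survivors: maraging steel, GFRP laminate, concrete.
Per-candidate index values:
  maraging steel: M = 206 kN·m/kg
  GFRP laminate: M = 136 kN·m/kg
  concrete: M = 10.4 kN·m/kg
Highest index: maraging steel.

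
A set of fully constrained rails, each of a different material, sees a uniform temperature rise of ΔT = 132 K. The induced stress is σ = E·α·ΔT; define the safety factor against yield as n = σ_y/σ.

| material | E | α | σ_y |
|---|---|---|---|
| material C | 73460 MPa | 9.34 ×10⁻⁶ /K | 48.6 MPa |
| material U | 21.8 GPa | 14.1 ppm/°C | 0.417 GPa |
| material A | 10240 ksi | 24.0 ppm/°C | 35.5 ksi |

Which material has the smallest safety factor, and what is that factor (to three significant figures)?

In consistent units (E in GPa, α in ×10⁻⁶/K, σ_y in MPa):
  material C: E = 73.46, α = 9.34, σ_y = 48.60 → σ = 90.6 MPa, n = 0.537
  material U: E = 21.80, α = 14.1, σ_y = 417.0 → σ = 40.6 MPa, n = 10.3
  material A: E = 70.60, α = 24.0, σ_y = 244.8 → σ = 224 MPa, n = 1.09
Material C has the lowest safety factor, n = 0.537.

material C, n = 0.537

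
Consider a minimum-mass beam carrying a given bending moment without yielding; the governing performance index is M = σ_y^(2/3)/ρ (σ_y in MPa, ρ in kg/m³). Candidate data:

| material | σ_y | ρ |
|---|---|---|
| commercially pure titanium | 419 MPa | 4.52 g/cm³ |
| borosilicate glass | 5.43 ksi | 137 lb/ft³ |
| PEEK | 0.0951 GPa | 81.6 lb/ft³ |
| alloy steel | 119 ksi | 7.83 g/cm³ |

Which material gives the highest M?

Convert each candidate to consistent units, then evaluate M:
  commercially pure titanium: σ_y = 419.0 MPa, ρ = 4520 kg/m³
  borosilicate glass: σ_y = 37.44 MPa, ρ = 2195 kg/m³
  PEEK: σ_y = 95.10 MPa, ρ = 1307 kg/m³
  alloy steel: σ_y = 820.5 MPa, ρ = 7830 kg/m³
  PEEK: M = 15.9×10⁻³
  commercially pure titanium: M = 12.4×10⁻³
  alloy steel: M = 11.2×10⁻³
  borosilicate glass: M = 5.10×10⁻³
Highest index: PEEK.

PEEK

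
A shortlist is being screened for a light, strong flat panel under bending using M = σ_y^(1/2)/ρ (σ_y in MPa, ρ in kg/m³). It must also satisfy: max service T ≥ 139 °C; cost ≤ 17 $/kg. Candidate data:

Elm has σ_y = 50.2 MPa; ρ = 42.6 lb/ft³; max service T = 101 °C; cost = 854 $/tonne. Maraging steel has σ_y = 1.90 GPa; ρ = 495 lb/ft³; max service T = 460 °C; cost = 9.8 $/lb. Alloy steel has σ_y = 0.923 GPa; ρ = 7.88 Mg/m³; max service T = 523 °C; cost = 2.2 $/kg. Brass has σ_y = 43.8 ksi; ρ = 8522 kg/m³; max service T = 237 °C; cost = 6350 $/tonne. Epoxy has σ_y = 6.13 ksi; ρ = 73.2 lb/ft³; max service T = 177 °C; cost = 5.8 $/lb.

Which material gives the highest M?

epoxy

Screen on constraints: max service T ≥ 139 °C; cost ≤ 17 $/kg. Survivors: alloy steel, brass, epoxy.
In SI units:
  alloy steel: σ_y = 923.0 MPa, ρ = 7880 kg/m³
  brass: σ_y = 302.0 MPa, ρ = 8522 kg/m³
  epoxy: σ_y = 42.26 MPa, ρ = 1173 kg/m³
  epoxy: M = 5.54×10⁻³
  alloy steel: M = 3.86×10⁻³
  brass: M = 2.04×10⁻³
The maximum is for epoxy.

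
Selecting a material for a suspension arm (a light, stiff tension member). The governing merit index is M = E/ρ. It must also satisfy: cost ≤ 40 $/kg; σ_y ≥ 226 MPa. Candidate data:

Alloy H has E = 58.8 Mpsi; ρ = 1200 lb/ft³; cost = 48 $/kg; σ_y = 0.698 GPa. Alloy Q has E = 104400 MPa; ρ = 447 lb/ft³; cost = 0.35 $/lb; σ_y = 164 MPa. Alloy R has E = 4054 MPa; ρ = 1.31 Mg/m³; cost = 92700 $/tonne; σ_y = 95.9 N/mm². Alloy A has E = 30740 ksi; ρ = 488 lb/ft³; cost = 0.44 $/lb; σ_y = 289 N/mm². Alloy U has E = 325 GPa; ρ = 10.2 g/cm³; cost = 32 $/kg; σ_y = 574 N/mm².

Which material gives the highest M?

Screen on constraints: cost ≤ 40 $/kg; σ_y ≥ 226 MPa. Survivors: alloy A, alloy U.
Putting every candidate on a common basis:
  alloy A: E = 211.9 GPa, ρ = 7817 kg/m³
  alloy U: E = 325.0 GPa, ρ = 10200 kg/m³
  alloy U: M = 31.9 MN·m/kg
  alloy A: M = 27.1 MN·m/kg
Alloy U ranks first.

alloy U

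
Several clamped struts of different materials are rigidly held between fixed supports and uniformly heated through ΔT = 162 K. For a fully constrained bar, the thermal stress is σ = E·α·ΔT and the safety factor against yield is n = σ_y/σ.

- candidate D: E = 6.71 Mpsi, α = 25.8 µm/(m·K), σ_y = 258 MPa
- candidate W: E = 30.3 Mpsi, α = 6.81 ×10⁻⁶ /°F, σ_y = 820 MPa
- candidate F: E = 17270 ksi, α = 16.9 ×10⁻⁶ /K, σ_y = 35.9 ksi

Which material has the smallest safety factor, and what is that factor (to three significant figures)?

candidate F, n = 0.759

Converting E to GPa, α to ×10⁻⁶/K, σ_y to MPa, then σ and n for each:
  candidate D: E = 46.26, α = 25.8, σ_y = 258.0 → σ = 193 MPa, n = 1.33
  candidate W: E = 208.9, α = 12.3, σ_y = 820.0 → σ = 415 MPa, n = 1.98
  candidate F: E = 119.1, α = 16.9, σ_y = 247.5 → σ = 326 MPa, n = 0.759
The minimum is candidate F at n = 0.759.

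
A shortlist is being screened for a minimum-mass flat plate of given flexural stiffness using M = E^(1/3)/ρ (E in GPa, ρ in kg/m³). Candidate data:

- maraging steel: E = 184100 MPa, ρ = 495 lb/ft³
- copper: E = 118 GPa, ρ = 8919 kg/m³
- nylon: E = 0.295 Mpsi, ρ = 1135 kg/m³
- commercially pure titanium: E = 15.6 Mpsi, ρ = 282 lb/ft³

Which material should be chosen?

Putting every candidate on a common basis:
  maraging steel: E = 184.1 GPa, ρ = 7929 kg/m³
  copper: E = 118.0 GPa, ρ = 8919 kg/m³
  nylon: E = 2.034 GPa, ρ = 1135 kg/m³
  commercially pure titanium: E = 107.6 GPa, ρ = 4517 kg/m³
  nylon: M = 1.12×10⁻³
  commercially pure titanium: M = 1.05×10⁻³
  maraging steel: M = 0.717×10⁻³
  copper: M = 0.550×10⁻³
Nylon has the largest M.

nylon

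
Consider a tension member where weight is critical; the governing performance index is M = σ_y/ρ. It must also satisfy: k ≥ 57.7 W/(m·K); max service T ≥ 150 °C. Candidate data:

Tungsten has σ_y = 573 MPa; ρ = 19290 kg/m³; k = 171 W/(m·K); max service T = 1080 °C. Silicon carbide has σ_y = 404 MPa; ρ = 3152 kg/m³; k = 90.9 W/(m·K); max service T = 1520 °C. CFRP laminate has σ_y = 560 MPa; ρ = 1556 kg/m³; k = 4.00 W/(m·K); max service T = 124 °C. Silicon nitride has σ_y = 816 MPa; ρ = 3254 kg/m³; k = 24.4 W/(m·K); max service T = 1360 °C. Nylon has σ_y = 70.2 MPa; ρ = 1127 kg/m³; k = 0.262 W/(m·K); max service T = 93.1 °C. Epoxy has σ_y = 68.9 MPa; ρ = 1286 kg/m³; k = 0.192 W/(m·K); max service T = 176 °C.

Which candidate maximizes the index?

silicon carbide

Screen on constraints: k ≥ 57.7 W/(m·K); max service T ≥ 150 °C. Survivors: tungsten, silicon carbide.
Computing M directly (units already consistent):
  silicon carbide: M = 128 kN·m/kg
  tungsten: M = 29.7 kN·m/kg
Silicon carbide has the largest M.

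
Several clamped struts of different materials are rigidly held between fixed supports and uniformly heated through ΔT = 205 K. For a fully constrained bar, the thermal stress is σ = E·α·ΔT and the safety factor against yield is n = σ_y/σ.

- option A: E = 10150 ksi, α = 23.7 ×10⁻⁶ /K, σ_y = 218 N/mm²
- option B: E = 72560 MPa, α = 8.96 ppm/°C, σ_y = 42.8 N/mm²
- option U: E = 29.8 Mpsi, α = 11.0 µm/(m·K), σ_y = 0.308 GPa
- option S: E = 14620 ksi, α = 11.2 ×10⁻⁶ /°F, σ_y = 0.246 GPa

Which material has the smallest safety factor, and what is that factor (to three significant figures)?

option B, n = 0.321

Per material, after unit conversion:
  option A: E = 69.98, α = 23.7, σ_y = 218.0 → σ = 340 MPa, n = 0.641
  option B: E = 72.56, α = 8.96, σ_y = 42.80 → σ = 133 MPa, n = 0.321
  option U: E = 205.5, α = 11.0, σ_y = 308.0 → σ = 463 MPa, n = 0.665
  option S: E = 100.8, α = 20.2, σ_y = 246.0 → σ = 417 MPa, n = 0.591
Option B has the lowest safety factor, n = 0.321.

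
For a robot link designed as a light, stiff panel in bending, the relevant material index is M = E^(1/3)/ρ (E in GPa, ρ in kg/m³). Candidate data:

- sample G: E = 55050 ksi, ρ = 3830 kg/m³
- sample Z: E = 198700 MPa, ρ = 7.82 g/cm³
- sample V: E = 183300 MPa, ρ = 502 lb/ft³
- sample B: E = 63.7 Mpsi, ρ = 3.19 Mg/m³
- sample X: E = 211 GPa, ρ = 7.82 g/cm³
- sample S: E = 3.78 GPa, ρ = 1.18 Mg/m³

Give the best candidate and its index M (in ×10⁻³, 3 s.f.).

sample B, M = 2.38×10⁻³

Convert each candidate to consistent units, then evaluate M:
  sample G: E = 379.6 GPa, ρ = 3830 kg/m³
  sample Z: E = 198.7 GPa, ρ = 7820 kg/m³
  sample V: E = 183.3 GPa, ρ = 8041 kg/m³
  sample B: E = 439.2 GPa, ρ = 3190 kg/m³
  sample X: E = 211.0 GPa, ρ = 7820 kg/m³
  sample S: E = 3.780 GPa, ρ = 1180 kg/m³
  sample B: M = 2.38×10⁻³
  sample G: M = 1.89×10⁻³
  sample S: M = 1.32×10⁻³
  sample X: M = 0.761×10⁻³
  sample Z: M = 0.746×10⁻³
  sample V: M = 0.706×10⁻³
The maximum is for sample B.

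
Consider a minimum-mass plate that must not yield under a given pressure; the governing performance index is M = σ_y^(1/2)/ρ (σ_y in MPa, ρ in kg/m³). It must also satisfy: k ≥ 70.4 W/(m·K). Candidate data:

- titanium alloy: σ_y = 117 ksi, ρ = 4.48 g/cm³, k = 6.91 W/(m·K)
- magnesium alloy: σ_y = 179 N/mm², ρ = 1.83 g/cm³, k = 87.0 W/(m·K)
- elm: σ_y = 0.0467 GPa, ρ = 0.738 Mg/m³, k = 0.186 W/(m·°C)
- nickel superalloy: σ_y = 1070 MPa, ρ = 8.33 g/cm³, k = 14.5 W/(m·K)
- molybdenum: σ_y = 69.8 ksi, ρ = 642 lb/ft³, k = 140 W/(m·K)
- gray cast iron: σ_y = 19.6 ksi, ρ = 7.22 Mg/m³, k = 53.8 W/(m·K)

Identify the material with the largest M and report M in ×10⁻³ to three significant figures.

Screen on constraints: k ≥ 70.4 W/(m·K). Survivors: magnesium alloy, molybdenum.
Normalizing units and computing the index:
  magnesium alloy: σ_y = 179.0 MPa, ρ = 1830 kg/m³
  molybdenum: σ_y = 481.3 MPa, ρ = 10280 kg/m³
  magnesium alloy: M = 7.31×10⁻³
  molybdenum: M = 2.13×10⁻³
Highest index: magnesium alloy.

magnesium alloy, M = 7.31×10⁻³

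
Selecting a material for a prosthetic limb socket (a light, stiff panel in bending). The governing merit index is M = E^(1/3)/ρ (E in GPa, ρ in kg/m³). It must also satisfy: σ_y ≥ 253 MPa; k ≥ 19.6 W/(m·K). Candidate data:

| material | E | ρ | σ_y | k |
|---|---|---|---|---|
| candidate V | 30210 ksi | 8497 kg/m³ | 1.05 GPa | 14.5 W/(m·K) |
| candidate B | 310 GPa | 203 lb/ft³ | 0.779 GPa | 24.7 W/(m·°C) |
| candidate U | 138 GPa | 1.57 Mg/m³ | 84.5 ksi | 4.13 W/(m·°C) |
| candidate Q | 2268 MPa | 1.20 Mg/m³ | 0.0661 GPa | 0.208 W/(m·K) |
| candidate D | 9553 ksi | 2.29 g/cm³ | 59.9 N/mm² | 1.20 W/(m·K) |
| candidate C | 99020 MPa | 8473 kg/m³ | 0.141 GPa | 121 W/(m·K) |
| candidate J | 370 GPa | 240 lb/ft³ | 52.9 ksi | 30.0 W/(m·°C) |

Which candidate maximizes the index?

Screen on constraints: σ_y ≥ 253 MPa; k ≥ 19.6 W/(m·K). Survivors: candidate B, candidate J.
Normalizing units and computing the index:
  candidate B: E = 310.0 GPa, ρ = 3252 kg/m³
  candidate J: E = 370.0 GPa, ρ = 3844 kg/m³
  candidate B: M = 2.08×10⁻³
  candidate J: M = 1.87×10⁻³
Highest index: candidate B.

candidate B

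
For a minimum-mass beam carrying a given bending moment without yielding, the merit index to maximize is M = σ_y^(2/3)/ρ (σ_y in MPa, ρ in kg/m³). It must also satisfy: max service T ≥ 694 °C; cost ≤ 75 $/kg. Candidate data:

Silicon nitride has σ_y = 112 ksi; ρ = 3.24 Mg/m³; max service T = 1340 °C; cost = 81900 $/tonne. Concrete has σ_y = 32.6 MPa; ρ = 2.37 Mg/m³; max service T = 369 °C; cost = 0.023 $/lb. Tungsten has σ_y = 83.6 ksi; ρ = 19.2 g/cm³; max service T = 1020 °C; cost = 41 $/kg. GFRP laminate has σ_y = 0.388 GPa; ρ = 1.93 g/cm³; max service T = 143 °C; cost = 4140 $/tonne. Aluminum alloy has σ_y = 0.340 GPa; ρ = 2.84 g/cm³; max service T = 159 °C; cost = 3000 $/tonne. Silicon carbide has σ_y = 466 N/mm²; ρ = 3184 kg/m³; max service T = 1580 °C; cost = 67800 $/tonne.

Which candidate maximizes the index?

silicon carbide

Screen on constraints: max service T ≥ 694 °C; cost ≤ 75 $/kg. Survivors: tungsten, silicon carbide.
Convert each candidate to consistent units, then evaluate M:
  tungsten: σ_y = 576.4 MPa, ρ = 19200 kg/m³
  silicon carbide: σ_y = 466.0 MPa, ρ = 3184 kg/m³
  silicon carbide: M = 18.9×10⁻³
  tungsten: M = 3.61×10⁻³
The maximum is for silicon carbide.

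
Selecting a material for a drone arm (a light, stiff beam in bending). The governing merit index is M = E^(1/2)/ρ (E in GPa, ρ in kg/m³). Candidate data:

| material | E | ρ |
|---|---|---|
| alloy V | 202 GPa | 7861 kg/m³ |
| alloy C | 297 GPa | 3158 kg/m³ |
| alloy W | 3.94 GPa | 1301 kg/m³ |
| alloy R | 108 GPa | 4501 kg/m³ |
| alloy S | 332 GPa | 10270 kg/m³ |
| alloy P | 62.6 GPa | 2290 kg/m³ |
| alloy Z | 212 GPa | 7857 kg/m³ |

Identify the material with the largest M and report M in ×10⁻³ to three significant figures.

Per-candidate index values:
  alloy C: M = 5.46×10⁻³
  alloy P: M = 3.46×10⁻³
  alloy R: M = 2.31×10⁻³
  alloy Z: M = 1.85×10⁻³
  alloy V: M = 1.81×10⁻³
  alloy S: M = 1.77×10⁻³
  alloy W: M = 1.53×10⁻³
The maximum is for alloy C.

alloy C, M = 5.46×10⁻³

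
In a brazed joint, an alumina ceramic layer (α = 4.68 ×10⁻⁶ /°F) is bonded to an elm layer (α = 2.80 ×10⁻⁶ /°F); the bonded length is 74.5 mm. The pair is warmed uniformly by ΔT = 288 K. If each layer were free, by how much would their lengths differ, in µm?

alumina ceramic: α = 4.68×10⁻⁶/°F × 9/5 = 8.42×10⁻⁶/K.
elm: α = 2.80×10⁻⁶/°F × 9/5 = 5.04×10⁻⁶/K.
Δα = |8.42 − 5.04|×10⁻⁶/K = 3.38×10⁻⁶/K.
ΔL_mismatch = Δα·L·ΔT = 3.38×10⁻⁶ × 74.5 mm × 288.0 K = 72.6 µm.

72.6 µm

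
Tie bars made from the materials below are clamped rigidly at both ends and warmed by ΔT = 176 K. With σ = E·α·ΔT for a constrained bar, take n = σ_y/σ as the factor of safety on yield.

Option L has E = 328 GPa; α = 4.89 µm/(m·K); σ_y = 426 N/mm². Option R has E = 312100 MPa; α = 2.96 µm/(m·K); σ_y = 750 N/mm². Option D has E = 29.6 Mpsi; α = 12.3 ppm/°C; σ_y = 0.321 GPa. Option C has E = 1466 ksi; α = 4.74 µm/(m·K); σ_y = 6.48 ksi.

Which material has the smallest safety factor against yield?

option D

In consistent units (E in GPa, α in ×10⁻⁶/K, σ_y in MPa):
  option L: E = 328.0, α = 4.89, σ_y = 426.0 → σ = 282 MPa, n = 1.51
  option R: E = 312.1, α = 2.96, σ_y = 750.0 → σ = 163 MPa, n = 4.61
  option D: E = 204.1, α = 12.3, σ_y = 321.0 → σ = 442 MPa, n = 0.727
  option C: E = 10.11, α = 4.74, σ_y = 44.68 → σ = 8.43 MPa, n = 5.30
Smallest n: option D with n = 0.727.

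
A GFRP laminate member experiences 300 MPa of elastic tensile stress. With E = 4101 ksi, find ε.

0.0106

E = 4101 ksi = 28.28 GPa = 28280 MPa.
ε = σ/E = 300 / 28280 = 0.0106.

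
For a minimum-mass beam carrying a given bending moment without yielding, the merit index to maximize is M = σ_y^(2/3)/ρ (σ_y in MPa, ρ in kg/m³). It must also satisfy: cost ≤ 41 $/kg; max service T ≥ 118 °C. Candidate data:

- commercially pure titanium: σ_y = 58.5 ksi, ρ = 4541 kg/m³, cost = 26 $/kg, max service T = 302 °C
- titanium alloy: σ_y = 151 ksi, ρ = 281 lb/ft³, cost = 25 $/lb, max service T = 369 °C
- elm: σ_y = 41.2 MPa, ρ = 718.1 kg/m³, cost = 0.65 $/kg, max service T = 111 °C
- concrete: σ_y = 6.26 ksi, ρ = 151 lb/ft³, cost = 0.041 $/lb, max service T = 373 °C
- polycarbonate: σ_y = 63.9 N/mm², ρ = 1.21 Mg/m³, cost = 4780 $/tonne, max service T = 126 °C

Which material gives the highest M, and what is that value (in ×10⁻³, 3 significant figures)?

Screen on constraints: cost ≤ 41 $/kg; max service T ≥ 118 °C. Survivors: commercially pure titanium, concrete, polycarbonate.
In SI units:
  commercially pure titanium: σ_y = 403.3 MPa, ρ = 4541 kg/m³
  concrete: σ_y = 43.16 MPa, ρ = 2419 kg/m³
  polycarbonate: σ_y = 63.90 MPa, ρ = 1210 kg/m³
  polycarbonate: M = 13.2×10⁻³
  commercially pure titanium: M = 12.0×10⁻³
  concrete: M = 5.09×10⁻³
Polycarbonate has the largest M.

polycarbonate, M = 13.2×10⁻³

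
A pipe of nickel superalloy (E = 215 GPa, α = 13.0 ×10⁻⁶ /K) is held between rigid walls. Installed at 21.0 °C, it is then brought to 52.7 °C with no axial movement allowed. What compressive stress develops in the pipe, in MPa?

88.6 MPa

ΔT = 31.70 K. Constrained thermal stress σ = E·α·ΔT = 215.0×10³ MPa × 13.0×10⁻⁶ × 31.70 = 88.6 MPa (compressive).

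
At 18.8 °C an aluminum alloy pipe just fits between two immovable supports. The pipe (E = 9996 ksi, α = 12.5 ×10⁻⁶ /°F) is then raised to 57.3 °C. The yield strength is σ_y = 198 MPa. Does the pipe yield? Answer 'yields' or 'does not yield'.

E = 9996 ksi = 68.92 GPa.
α = 12.5×10⁻⁶/°F × 9/5 = 22.5×10⁻⁶/K.
ΔT = 38.50 K. Constrained thermal stress σ = E·α·ΔT = 68.92×10³ MPa × 22.5×10⁻⁶ × 38.50 = 59.7 MPa (compressive).
Compare to σ_y = 198 MPa: σ < σ_y, so it does not yield.

does not yield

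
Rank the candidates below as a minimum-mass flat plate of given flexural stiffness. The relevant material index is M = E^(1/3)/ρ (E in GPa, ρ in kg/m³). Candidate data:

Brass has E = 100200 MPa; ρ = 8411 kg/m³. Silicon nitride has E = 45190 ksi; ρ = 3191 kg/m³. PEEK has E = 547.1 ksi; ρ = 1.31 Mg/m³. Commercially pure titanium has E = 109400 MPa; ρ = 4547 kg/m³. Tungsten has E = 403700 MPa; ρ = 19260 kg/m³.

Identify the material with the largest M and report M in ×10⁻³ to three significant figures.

silicon nitride, M = 2.12×10⁻³

Normalizing units and computing the index:
  brass: E = 100.2 GPa, ρ = 8411 kg/m³
  silicon nitride: E = 311.6 GPa, ρ = 3191 kg/m³
  PEEK: E = 3.772 GPa, ρ = 1310 kg/m³
  commercially pure titanium: E = 109.4 GPa, ρ = 4547 kg/m³
  tungsten: E = 403.7 GPa, ρ = 19260 kg/m³
  silicon nitride: M = 2.12×10⁻³
  PEEK: M = 1.19×10⁻³
  commercially pure titanium: M = 1.05×10⁻³
  brass: M = 0.552×10⁻³
  tungsten: M = 0.384×10⁻³
Highest index: silicon nitride.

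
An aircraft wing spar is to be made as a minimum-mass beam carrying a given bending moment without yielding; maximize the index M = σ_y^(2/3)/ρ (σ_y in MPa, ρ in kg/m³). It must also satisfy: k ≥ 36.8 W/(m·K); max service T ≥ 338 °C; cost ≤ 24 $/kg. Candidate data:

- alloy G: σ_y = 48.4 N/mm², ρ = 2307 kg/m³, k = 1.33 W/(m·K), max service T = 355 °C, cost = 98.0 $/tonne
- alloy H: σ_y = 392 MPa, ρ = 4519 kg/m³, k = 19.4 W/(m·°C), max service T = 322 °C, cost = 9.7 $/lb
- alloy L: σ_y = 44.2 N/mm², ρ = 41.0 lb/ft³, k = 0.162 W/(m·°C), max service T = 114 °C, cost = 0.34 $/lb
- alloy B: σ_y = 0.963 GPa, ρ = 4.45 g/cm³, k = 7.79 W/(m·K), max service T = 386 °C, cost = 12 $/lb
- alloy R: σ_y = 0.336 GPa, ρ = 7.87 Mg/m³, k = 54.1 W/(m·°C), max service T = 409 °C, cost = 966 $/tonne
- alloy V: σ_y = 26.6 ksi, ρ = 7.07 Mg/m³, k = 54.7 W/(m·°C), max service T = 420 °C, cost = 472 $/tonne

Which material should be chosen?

alloy R

Screen on constraints: k ≥ 36.8 W/(m·K); max service T ≥ 338 °C; cost ≤ 24 $/kg. Survivors: alloy R, alloy V.
Normalizing units and computing the index:
  alloy R: σ_y = 336.0 MPa, ρ = 7870 kg/m³
  alloy V: σ_y = 183.4 MPa, ρ = 7070 kg/m³
  alloy R: M = 6.14×10⁻³
  alloy V: M = 4.57×10⁻³
Alloy R has the largest M.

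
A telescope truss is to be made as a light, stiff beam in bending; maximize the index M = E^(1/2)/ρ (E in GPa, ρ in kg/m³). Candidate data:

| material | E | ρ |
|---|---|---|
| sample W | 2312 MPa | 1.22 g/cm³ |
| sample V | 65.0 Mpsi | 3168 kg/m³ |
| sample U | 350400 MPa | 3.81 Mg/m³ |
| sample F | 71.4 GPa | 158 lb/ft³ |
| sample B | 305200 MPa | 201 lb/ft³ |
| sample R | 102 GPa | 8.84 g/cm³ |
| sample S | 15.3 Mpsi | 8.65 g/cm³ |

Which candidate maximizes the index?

Putting every candidate on a common basis:
  sample W: E = 2.312 GPa, ρ = 1220 kg/m³
  sample V: E = 448.2 GPa, ρ = 3168 kg/m³
  sample U: E = 350.4 GPa, ρ = 3810 kg/m³
  sample F: E = 71.40 GPa, ρ = 2531 kg/m³
  sample B: E = 305.2 GPa, ρ = 3220 kg/m³
  sample R: E = 102.0 GPa, ρ = 8840 kg/m³
  sample S: E = 105.5 GPa, ρ = 8650 kg/m³
  sample V: M = 6.68×10⁻³
  sample B: M = 5.43×10⁻³
  sample U: M = 4.91×10⁻³
  sample F: M = 3.34×10⁻³
  sample W: M = 1.25×10⁻³
  sample S: M = 1.19×10⁻³
  sample R: M = 1.14×10⁻³
Sample V ranks first.

sample V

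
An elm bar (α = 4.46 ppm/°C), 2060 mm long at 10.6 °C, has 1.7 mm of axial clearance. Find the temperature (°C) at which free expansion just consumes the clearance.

α·L₀·ΔT = 1.7 mm ⇒ ΔT = 1.7 / (4.46×10⁻⁶ × 2060.0) = 185.0 K.
T = 10.6 + 185.0 = 195.6 °C.

196 °C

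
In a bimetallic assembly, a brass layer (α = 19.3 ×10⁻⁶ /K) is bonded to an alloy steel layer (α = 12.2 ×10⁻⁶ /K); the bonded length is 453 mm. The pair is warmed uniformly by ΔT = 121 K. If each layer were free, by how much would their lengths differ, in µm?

Δα = |19.3 − 12.2|×10⁻⁶/K = 7.10×10⁻⁶/K.
ΔL_mismatch = Δα·L·ΔT = 7.10×10⁻⁶ × 453.0 mm × 121.0 K = 389 µm.

389 µm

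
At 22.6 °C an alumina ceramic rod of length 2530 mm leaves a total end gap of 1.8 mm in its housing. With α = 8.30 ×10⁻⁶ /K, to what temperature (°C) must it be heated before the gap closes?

α·L₀·ΔT = 1.8 mm ⇒ ΔT = 1.8 / (8.30×10⁻⁶ × 2530.0) = 85.72 K.
T = 22.6 + 85.72 = 108.3 °C.

108 °C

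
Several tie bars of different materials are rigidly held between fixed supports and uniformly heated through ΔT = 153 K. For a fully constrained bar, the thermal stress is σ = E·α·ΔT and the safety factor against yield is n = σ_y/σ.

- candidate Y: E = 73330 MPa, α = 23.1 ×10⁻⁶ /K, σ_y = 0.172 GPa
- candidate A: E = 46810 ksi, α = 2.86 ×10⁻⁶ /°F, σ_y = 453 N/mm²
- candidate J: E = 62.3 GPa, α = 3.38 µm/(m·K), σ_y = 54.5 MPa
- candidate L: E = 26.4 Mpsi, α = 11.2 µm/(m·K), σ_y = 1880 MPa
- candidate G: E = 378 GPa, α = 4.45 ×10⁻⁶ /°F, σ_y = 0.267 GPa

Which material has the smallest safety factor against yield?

In consistent units (E in GPa, α in ×10⁻⁶/K, σ_y in MPa):
  candidate Y: E = 73.33, α = 23.1, σ_y = 172.0 → σ = 259 MPa, n = 0.664
  candidate A: E = 322.7, α = 5.15, σ_y = 453.0 → σ = 254 MPa, n = 1.78
  candidate J: E = 62.30, α = 3.38, σ_y = 54.50 → σ = 32.2 MPa, n = 1.69
  candidate L: E = 182.0, α = 11.2, σ_y = 1880 → σ = 312 MPa, n = 6.03
  candidate G: E = 378.0, α = 8.01, σ_y = 267.0 → σ = 463 MPa, n = 0.576
Candidate G has the lowest safety factor, n = 0.576.

candidate G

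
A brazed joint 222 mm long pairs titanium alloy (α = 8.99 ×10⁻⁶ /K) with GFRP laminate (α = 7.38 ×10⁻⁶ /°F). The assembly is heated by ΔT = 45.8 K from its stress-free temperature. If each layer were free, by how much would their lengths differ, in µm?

43.7 µm

GFRP laminate: α = 7.38×10⁻⁶/°F × 9/5 = 13.3×10⁻⁶/K.
Δα = |8.99 − 13.3|×10⁻⁶/K = 4.29×10⁻⁶/K.
ΔL_mismatch = Δα·L·ΔT = 4.29×10⁻⁶ × 222.0 mm × 45.8 K = 43.7 µm.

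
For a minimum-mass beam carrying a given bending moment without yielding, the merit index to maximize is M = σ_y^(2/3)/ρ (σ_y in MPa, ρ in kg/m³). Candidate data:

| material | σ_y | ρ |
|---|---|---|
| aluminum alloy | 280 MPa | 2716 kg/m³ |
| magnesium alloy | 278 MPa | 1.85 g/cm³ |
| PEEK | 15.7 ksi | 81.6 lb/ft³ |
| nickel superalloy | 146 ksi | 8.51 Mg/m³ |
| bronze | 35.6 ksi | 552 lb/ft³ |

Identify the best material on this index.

In SI units:
  aluminum alloy: σ_y = 280.0 MPa, ρ = 2716 kg/m³
  magnesium alloy: σ_y = 278.0 MPa, ρ = 1850 kg/m³
  PEEK: σ_y = 108.2 MPa, ρ = 1307 kg/m³
  nickel superalloy: σ_y = 1007 MPa, ρ = 8510 kg/m³
  bronze: σ_y = 245.5 MPa, ρ = 8842 kg/m³
  magnesium alloy: M = 23.0×10⁻³
  PEEK: M = 17.4×10⁻³
  aluminum alloy: M = 15.8×10⁻³
  nickel superalloy: M = 11.8×10⁻³
  bronze: M = 4.43×10⁻³
Magnesium alloy has the largest M.

magnesium alloy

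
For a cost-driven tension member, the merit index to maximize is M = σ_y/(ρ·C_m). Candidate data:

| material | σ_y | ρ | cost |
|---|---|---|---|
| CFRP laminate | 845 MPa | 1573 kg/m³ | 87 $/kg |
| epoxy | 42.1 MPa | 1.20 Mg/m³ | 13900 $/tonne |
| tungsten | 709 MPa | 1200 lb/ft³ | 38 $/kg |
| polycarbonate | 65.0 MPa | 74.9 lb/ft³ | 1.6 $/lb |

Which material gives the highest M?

Normalizing units and computing the index:
  CFRP laminate: σ_y = 845.0 MPa, ρ = 1573 kg/m³, cost = 87.00 $/kg
  epoxy: σ_y = 42.10 MPa, ρ = 1200 kg/m³, cost = 13.90 $/kg
  tungsten: σ_y = 709.0 MPa, ρ = 19220 kg/m³, cost = 38.00 $/kg
  polycarbonate: σ_y = 65.00 MPa, ρ = 1200 kg/m³, cost = 3.527 $/kg
  polycarbonate: M = 15.4 kN·m per $
  CFRP laminate: M = 6.17 kN·m per $
  epoxy: M = 2.52 kN·m per $
  tungsten: M = 0.971 kN·m per $
Highest index: polycarbonate.

polycarbonate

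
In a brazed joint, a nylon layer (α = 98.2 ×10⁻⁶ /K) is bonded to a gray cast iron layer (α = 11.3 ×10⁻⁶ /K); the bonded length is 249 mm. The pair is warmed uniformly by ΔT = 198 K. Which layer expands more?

nylon

α(nylon) = 98.2×10⁻⁶/K vs α(gray cast iron) = 11.3×10⁻⁶/K.
Higher α expands more for the same ΔT: nylon.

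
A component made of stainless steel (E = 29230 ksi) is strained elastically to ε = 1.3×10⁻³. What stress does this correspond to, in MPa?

262 MPa

E = 29230 ksi = 201.5 GPa.
σ = E·ε = 201500 MPa × 1.3×10⁻³ = 262 MPa.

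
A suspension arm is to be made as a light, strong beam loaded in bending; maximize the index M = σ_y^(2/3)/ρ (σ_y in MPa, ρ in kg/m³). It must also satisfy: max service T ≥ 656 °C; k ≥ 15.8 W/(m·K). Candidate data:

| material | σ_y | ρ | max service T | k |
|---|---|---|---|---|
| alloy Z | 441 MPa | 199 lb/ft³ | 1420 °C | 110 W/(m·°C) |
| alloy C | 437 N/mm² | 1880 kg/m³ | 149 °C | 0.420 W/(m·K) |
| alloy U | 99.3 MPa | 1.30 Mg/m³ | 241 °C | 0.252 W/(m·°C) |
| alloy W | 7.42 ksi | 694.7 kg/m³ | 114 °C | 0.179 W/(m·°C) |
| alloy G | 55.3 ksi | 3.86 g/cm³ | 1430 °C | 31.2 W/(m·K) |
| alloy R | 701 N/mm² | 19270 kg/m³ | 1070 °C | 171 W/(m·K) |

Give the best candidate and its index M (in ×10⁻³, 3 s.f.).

Screen on constraints: max service T ≥ 656 °C; k ≥ 15.8 W/(m·K). Survivors: alloy Z, alloy G, alloy R.
In SI units:
  alloy Z: σ_y = 441.0 MPa, ρ = 3188 kg/m³
  alloy G: σ_y = 381.3 MPa, ρ = 3860 kg/m³
  alloy R: σ_y = 701.0 MPa, ρ = 19270 kg/m³
  alloy Z: M = 18.2×10⁻³
  alloy G: M = 13.6×10⁻³
  alloy R: M = 4.10×10⁻³
Highest index: alloy Z.

alloy Z, M = 18.2×10⁻³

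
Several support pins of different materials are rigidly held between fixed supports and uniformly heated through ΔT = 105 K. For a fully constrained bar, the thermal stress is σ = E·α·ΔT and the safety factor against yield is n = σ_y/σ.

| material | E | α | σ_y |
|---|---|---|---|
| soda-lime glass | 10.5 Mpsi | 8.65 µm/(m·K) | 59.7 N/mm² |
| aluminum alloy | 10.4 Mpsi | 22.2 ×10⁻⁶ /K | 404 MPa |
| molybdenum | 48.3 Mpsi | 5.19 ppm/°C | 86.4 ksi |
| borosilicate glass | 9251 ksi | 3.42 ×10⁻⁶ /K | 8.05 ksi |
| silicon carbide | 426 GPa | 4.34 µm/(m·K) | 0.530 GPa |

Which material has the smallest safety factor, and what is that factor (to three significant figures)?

soda-lime glass, n = 0.908

With everything in SI (GPa, ×10⁻⁶/K, MPa):
  soda-lime glass: E = 72.39, α = 8.65, σ_y = 59.70 → σ = 65.8 MPa, n = 0.908
  aluminum alloy: E = 71.71, α = 22.2, σ_y = 404.0 → σ = 167 MPa, n = 2.42
  molybdenum: E = 333.0, α = 5.19, σ_y = 595.7 → σ = 181 MPa, n = 3.28
  borosilicate glass: E = 63.78, α = 3.42, σ_y = 55.50 → σ = 22.9 MPa, n = 2.42
  silicon carbide: E = 426.0, α = 4.34, σ_y = 530.0 → σ = 194 MPa, n = 2.73
Smallest n: soda-lime glass with n = 0.908.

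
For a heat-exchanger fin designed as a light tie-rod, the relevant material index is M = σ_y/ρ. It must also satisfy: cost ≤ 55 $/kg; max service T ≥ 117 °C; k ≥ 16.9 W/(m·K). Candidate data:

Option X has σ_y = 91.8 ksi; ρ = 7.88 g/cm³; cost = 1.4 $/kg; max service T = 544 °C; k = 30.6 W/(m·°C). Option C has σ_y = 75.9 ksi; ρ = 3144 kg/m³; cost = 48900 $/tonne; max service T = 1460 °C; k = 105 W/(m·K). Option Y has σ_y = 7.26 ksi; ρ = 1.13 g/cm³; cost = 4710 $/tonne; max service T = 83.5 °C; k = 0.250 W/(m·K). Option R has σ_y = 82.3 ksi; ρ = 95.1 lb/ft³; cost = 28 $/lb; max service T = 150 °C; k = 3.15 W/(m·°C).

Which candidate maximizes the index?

option C

Screen on constraints: cost ≤ 55 $/kg; max service T ≥ 117 °C; k ≥ 16.9 W/(m·K). Survivors: option X, option C.
In SI units:
  option X: σ_y = 632.9 MPa, ρ = 7880 kg/m³
  option C: σ_y = 523.3 MPa, ρ = 3144 kg/m³
  option C: M = 166 kN·m/kg
  option X: M = 80.3 kN·m/kg
Highest index: option C.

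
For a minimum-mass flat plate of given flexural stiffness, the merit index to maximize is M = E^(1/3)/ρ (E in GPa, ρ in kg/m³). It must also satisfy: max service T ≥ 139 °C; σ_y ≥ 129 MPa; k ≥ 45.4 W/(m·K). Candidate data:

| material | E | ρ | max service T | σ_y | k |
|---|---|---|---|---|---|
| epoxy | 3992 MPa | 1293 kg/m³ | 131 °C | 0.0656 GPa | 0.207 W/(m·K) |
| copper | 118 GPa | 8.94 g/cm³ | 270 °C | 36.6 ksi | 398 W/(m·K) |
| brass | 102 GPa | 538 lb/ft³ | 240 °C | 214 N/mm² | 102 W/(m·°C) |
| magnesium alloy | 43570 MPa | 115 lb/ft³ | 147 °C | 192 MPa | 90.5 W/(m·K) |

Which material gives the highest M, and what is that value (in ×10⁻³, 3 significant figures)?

magnesium alloy, M = 1.91×10⁻³

Screen on constraints: max service T ≥ 139 °C; σ_y ≥ 129 MPa; k ≥ 45.4 W/(m·K). Survivors: copper, brass, magnesium alloy.
Convert each candidate to consistent units, then evaluate M:
  copper: E = 118.0 GPa, ρ = 8940 kg/m³
  brass: E = 102.0 GPa, ρ = 8618 kg/m³
  magnesium alloy: E = 43.57 GPa, ρ = 1842 kg/m³
  magnesium alloy: M = 1.91×10⁻³
  copper: M = 0.549×10⁻³
  brass: M = 0.542×10⁻³
Magnesium alloy ranks first.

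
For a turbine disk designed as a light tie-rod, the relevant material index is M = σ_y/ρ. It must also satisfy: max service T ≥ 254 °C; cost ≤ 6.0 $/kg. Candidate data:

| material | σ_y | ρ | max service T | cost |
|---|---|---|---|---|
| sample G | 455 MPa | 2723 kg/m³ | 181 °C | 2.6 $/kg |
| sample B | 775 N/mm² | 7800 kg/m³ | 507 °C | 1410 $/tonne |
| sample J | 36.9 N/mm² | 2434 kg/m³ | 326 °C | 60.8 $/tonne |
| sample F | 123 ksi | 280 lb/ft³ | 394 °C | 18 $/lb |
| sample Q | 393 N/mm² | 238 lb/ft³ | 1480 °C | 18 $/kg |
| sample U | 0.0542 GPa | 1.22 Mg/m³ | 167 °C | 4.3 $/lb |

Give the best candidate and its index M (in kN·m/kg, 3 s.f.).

sample B, M = 99.4 kN·m/kg

Screen on constraints: max service T ≥ 254 °C; cost ≤ 6.0 $/kg. Survivors: sample B, sample J.
In SI units:
  sample B: σ_y = 775.0 MPa, ρ = 7800 kg/m³
  sample J: σ_y = 36.90 MPa, ρ = 2434 kg/m³
  sample B: M = 99.4 kN·m/kg
  sample J: M = 15.2 kN·m/kg
Highest index: sample B.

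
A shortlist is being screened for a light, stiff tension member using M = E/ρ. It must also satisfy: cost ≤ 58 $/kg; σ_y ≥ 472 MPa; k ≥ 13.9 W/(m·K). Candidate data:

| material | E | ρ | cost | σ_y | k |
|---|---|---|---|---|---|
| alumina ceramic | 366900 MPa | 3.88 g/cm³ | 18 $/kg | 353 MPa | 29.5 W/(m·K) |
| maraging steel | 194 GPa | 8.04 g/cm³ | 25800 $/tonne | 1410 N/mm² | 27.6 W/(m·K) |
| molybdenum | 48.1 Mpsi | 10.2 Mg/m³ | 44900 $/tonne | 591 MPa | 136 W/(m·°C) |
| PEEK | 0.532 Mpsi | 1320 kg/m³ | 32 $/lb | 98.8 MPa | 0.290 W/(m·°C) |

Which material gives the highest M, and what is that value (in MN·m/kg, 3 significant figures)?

molybdenum, M = 32.5 MN·m/kg

Screen on constraints: cost ≤ 58 $/kg; σ_y ≥ 472 MPa; k ≥ 13.9 W/(m·K). Survivors: maraging steel, molybdenum.
Normalizing units and computing the index:
  maraging steel: E = 194.0 GPa, ρ = 8040 kg/m³
  molybdenum: E = 331.6 GPa, ρ = 10200 kg/m³
  molybdenum: M = 32.5 MN·m/kg
  maraging steel: M = 24.1 MN·m/kg
Highest index: molybdenum.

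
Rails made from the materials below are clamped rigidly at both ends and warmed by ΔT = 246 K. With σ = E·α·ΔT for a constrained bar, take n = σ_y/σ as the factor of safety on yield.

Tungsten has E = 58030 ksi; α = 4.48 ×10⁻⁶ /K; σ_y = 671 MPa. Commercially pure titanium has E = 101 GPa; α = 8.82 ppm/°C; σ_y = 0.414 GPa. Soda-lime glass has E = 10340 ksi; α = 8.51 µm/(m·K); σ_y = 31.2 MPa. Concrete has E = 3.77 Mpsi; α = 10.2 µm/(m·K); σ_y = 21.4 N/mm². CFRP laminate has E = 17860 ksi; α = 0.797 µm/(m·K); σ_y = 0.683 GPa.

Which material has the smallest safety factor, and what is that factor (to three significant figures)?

soda-lime glass, n = 0.209

In consistent units (E in GPa, α in ×10⁻⁶/K, σ_y in MPa):
  tungsten: E = 400.1, α = 4.48, σ_y = 671.0 → σ = 441 MPa, n = 1.52
  commercially pure titanium: E = 101.0, α = 8.82, σ_y = 414.0 → σ = 219 MPa, n = 1.89
  soda-lime glass: E = 71.29, α = 8.51, σ_y = 31.20 → σ = 149 MPa, n = 0.209
  concrete: E = 25.99, α = 10.2, σ_y = 21.40 → σ = 65.2 MPa, n = 0.328
  CFRP laminate: E = 123.1, α = 0.797, σ_y = 683.0 → σ = 24.1 MPa, n = 28.3
Smallest n: soda-lime glass with n = 0.209.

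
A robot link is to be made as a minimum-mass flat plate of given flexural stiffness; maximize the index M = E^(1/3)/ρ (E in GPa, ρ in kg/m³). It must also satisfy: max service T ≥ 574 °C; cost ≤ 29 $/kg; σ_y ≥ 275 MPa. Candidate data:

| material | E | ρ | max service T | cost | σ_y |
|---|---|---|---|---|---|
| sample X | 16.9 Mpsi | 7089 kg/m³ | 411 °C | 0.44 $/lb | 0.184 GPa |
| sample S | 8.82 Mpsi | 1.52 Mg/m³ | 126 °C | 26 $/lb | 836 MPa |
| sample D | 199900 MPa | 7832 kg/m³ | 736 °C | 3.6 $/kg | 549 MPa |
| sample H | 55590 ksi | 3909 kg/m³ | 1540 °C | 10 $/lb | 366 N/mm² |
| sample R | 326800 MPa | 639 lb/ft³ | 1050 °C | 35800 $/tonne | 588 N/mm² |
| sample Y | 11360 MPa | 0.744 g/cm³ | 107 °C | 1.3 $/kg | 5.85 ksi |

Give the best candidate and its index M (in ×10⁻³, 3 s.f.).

sample H, M = 1.86×10⁻³

Screen on constraints: max service T ≥ 574 °C; cost ≤ 29 $/kg; σ_y ≥ 275 MPa. Survivors: sample D, sample H.
After converting to SI:
  sample D: E = 199.9 GPa, ρ = 7832 kg/m³
  sample H: E = 383.3 GPa, ρ = 3909 kg/m³
  sample H: M = 1.86×10⁻³
  sample D: M = 0.747×10⁻³
Sample H has the largest M.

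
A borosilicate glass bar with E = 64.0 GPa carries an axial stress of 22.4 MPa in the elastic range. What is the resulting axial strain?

ε = σ/E = 22.4 / 64000 = 3.50×10⁻⁴.

3.50×10⁻⁴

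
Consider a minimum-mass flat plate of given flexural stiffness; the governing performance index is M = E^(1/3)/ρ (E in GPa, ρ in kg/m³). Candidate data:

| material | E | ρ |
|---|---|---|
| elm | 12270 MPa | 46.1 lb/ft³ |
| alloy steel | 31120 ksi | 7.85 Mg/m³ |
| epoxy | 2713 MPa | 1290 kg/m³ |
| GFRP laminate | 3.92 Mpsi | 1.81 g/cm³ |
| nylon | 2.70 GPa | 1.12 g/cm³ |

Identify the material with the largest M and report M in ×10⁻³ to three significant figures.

After converting to SI:
  elm: E = 12.27 GPa, ρ = 738.5 kg/m³
  alloy steel: E = 214.6 GPa, ρ = 7850 kg/m³
  epoxy: E = 2.713 GPa, ρ = 1290 kg/m³
  GFRP laminate: E = 27.03 GPa, ρ = 1810 kg/m³
  nylon: E = 2.700 GPa, ρ = 1120 kg/m³
  elm: M = 3.12×10⁻³
  GFRP laminate: M = 1.66×10⁻³
  nylon: M = 1.24×10⁻³
  epoxy: M = 1.08×10⁻³
  alloy steel: M = 0.763×10⁻³
Elm ranks first.

elm, M = 3.12×10⁻³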